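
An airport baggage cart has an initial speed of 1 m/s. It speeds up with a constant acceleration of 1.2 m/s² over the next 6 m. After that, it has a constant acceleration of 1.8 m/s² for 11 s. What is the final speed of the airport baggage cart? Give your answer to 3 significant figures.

Phase 1 (accelerating): v₀ = 1.00 m/s, a = 1.2 m/s².
v² = v₀² + 2aΔx = 1.00² + 2·1.2·6 = 15.4 → v = 3.92 m/s
t = (v − v₀)/a = (3.92 − 1.00)/1.2 = 2.44 s

Phase 2 (accelerating): v₀ = 3.92 m/s, a = 1.8 m/s².
v = v₀ + at = 3.92 + (1.8)(11) = 23.7 m/s
Δx = v₀t + ½at² = 3.92·11 + 0.5·1.8·11² = 152 m
Final speed = 23.7 m/s

23.7 m/s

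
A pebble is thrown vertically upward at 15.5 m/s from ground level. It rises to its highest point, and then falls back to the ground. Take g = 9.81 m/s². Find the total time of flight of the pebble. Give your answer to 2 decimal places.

3.16 s

Phase 1 (rising): v₀ = 15.5 m/s, a = -9.81 m/s².
v = v₀ + at → t = (0 − 15.5) / -9.81 = 1.58 s
v² = v₀² + 2aΔx → Δx = (0² − 15.5²)/(2·-9.81) = 12.2 m

Phase 2 (falling): v₀ = 0 m/s, a = -9.81 m/s².
Falls 12.2 m from rest: t = √(2·12.2/9.81) = 1.58 s; v = g·t = 15.5 m/s.
Total time = 1.58 + 1.58 = 3.16 s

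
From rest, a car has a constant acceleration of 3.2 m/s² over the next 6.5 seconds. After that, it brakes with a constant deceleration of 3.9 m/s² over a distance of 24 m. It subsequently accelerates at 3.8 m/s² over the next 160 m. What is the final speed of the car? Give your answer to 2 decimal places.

Phase 1 (accelerating): v₀ = 0 m/s, a = 3.2 m/s².
v = v₀ + at = 0 + (3.2)(6.5) = 20.8 m/s
Δx = v₀t + ½at² = 0·6.5 + 0.5·3.2·6.5² = 67.6 m

Phase 2 (decelerating): v₀ = 20.8 m/s, a = -3.9 m/s².
v² = v₀² + 2aΔx = 20.8² + 2·-3.9·24 = 245 → v = 15.7 m/s
t = (v − v₀)/a = (15.7 − 20.8)/-3.9 = 1.32 s

Phase 3 (accelerating): v₀ = 15.7 m/s, a = 3.8 m/s².
v² = v₀² + 2aΔx = 15.7² + 2·3.8·160 = 1460 → v = 38.2 m/s
t = (v − v₀)/a = (38.2 − 15.7)/3.8 = 5.94 s
Final speed = 38.2 m/s

38.23 m/s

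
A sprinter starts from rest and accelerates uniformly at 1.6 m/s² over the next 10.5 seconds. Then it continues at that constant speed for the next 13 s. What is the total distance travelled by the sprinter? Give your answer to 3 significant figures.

307 m

Phase 1 (accelerating): v₀ = 0 m/s, a = 1.6 m/s².
v = v₀ + at = 0 + (1.6)(10.5) = 16.8 m/s
Δx = v₀t + ½at² = 0·10.5 + 0.5·1.6·10.5² = 88.2 m

Phase 2 (constant speed): v₀ = 16.8 m/s, a = 0 m/s².
v = v₀ + at = 16.8 + (0)(13) = 16.8 m/s
Δx = v₀t + ½at² = 16.8·13 + 0.5·0·13² = 218 m
Total distance = 88.2 + 218 = 307 m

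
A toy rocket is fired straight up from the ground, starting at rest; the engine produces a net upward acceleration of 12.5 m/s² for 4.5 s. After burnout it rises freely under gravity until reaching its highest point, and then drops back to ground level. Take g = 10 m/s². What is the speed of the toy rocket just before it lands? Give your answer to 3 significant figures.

75.5 m/s

Phase 1 (powered ascent): v₀ = 0 m/s, a = 12.5 m/s².
v = v₀ + at = 0 + (12.5)(4.5) = 56.2 m/s
Δx = v₀t + ½at² = 0·4.5 + 0.5·12.5·4.5² = 127 m

Phase 2 (coasting upward): v₀ = 56.2 m/s, a = -10 m/s².
v = v₀ + at → t = (0 − 56.2) / -10 = 5.62 s
v² = v₀² + 2aΔx → Δx = (0² − 56.2²)/(2·-10) = 158 m

Phase 3 (free fall): v₀ = 0 m/s, a = -10 m/s².
Falls 285 m from rest: t = √(2·285/10) = 7.55 s; v = g·t = 75.5 m/s.
Impact speed = 75.5 m/s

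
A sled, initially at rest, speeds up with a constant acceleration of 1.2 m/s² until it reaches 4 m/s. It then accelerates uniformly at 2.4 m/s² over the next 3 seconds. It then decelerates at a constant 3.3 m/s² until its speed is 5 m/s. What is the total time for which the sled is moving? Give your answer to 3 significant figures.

Phase 1 (accelerating): v₀ = 0 m/s, a = 1.2 m/s².
v = v₀ + at → t = (4 − 0) / 1.2 = 3.33 s
v² = v₀² + 2aΔx → Δx = (4² − 0²)/(2·1.2) = 6.67 m

Phase 2 (accelerating): v₀ = 4.00 m/s, a = 2.4 m/s².
v = v₀ + at = 4.00 + (2.4)(3) = 11.2 m/s
Δx = v₀t + ½at² = 4.00·3 + 0.5·2.4·3² = 22.8 m

Phase 3 (decelerating): v₀ = 11.2 m/s, a = -3.3 m/s².
v = v₀ + at → t = (5 − 11.2) / -3.3 = 1.88 s
v² = v₀² + 2aΔx → Δx = (5² − 11.2²)/(2·-3.3) = 15.2 m
Total time = 3.33 + 3.00 + 1.88 = 8.21 s

8.21 s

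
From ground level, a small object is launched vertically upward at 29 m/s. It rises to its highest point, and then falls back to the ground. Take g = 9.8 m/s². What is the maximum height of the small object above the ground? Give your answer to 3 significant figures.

42.9 m

Phase 1 (rising): v₀ = 29.0 m/s, a = -9.8 m/s².
v = v₀ + at → t = (0 − 29.0) / -9.8 = 2.96 s
v² = v₀² + 2aΔx → Δx = (0² − 29.0²)/(2·-9.8) = 42.9 m
Maximum height = 42.9 m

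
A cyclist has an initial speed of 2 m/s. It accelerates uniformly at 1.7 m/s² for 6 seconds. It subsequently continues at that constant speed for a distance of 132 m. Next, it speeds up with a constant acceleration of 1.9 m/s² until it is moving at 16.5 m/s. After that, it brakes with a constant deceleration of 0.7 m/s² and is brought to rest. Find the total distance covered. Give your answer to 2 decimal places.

Phase 1 (accelerating): v₀ = 2.00 m/s, a = 1.7 m/s².
v = v₀ + at = 2.00 + (1.7)(6) = 12.2 m/s
Δx = v₀t + ½at² = 2.00·6 + 0.5·1.7·6² = 42.6 m

Phase 2 (constant speed): v₀ = 12.2 m/s, a = 0 m/s².
Constant speed: t = d/v = 132/12.2 = 10.8 s

Phase 3 (accelerating): v₀ = 12.2 m/s, a = 1.9 m/s².
v = v₀ + at → t = (16.5 − 12.2) / 1.9 = 2.26 s
v² = v₀² + 2aΔx → Δx = (16.5² − 12.2²)/(2·1.9) = 32.5 m

Phase 4 (decelerating): v₀ = 16.5 m/s, a = -0.7 m/s².
v = v₀ + at → t = (0 − 16.5) / -0.7 = 23.6 s
v² = v₀² + 2aΔx → Δx = (0² − 16.5²)/(2·-0.7) = 194 m
Total distance = 42.6 + 132 + 32.5 + 194 = 402 m

401.54 m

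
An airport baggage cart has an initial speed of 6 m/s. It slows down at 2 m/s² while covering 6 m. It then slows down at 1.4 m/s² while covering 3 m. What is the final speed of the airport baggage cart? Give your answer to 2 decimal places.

Phase 1 (decelerating): v₀ = 6.00 m/s, a = -2 m/s².
v² = v₀² + 2aΔx = 6.00² + 2·-2·6 = 12.0 → v = 3.46 m/s
t = (v − v₀)/a = (3.46 − 6.00)/-2 = 1.27 s

Phase 2 (decelerating): v₀ = 3.46 m/s, a = -1.4 m/s².
v² = v₀² + 2aΔx = 3.46² + 2·-1.4·3 = 3.60 → v = 1.90 m/s
t = (v − v₀)/a = (1.90 − 3.46)/-1.4 = 1.12 s
Final speed = 1.90 m/s

1.90 m/s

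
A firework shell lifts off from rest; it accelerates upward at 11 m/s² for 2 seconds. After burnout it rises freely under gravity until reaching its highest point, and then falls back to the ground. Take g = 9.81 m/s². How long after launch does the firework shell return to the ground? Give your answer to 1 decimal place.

7.3 s

Phase 1 (powered ascent): v₀ = 0 m/s, a = 11 m/s².
v = v₀ + at = 0 + (11)(2) = 22.0 m/s
Δx = v₀t + ½at² = 0·2 + 0.5·11·2² = 22.0 m

Phase 2 (coasting upward): v₀ = 22.0 m/s, a = -9.81 m/s².
v = v₀ + at → t = (0 − 22.0) / -9.81 = 2.24 s
v² = v₀² + 2aΔx → Δx = (0² − 22.0²)/(2·-9.81) = 24.7 m

Phase 3 (free fall): v₀ = 0 m/s, a = -9.81 m/s².
Falls 46.7 m from rest: t = √(2·46.7/9.81) = 3.08 s; v = g·t = 30.3 m/s.
Total time = 2.00 + 2.24 + 3.08 = 7.33 s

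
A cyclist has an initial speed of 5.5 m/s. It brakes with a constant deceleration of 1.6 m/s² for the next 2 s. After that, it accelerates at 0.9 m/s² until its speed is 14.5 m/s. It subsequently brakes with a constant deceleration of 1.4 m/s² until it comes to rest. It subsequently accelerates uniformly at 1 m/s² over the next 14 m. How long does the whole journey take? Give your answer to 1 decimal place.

Phase 1 (decelerating): v₀ = 5.50 m/s, a = -1.6 m/s².
v = v₀ + at = 5.50 + (-1.6)(2) = 2.30 m/s
Δx = v₀t + ½at² = 5.50·2 + 0.5·-1.6·2² = 7.80 m

Phase 2 (accelerating): v₀ = 2.30 m/s, a = 0.9 m/s².
v = v₀ + at → t = (14.5 − 2.30) / 0.9 = 13.6 s
v² = v₀² + 2aΔx → Δx = (14.5² − 2.30²)/(2·0.9) = 114 m

Phase 3 (decelerating): v₀ = 14.5 m/s, a = -1.4 m/s².
v = v₀ + at → t = (0 − 14.5) / -1.4 = 10.4 s
v² = v₀² + 2aΔx → Δx = (0² − 14.5²)/(2·-1.4) = 75.1 m

Phase 4 (accelerating): v₀ = 0 m/s, a = 1 m/s².
v² = v₀² + 2aΔx = 0² + 2·1·14 = 28.0 → v = 5.29 m/s
t = (v − v₀)/a = (5.29 − 0)/1 = 5.29 s
Total time = 2.00 + 13.6 + 10.4 + 5.29 = 31.2 s

31.2 s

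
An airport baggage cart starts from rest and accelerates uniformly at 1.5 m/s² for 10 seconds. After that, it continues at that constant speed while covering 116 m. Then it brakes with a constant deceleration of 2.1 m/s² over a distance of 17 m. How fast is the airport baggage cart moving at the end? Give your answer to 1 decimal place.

Phase 1 (accelerating): v₀ = 0 m/s, a = 1.5 m/s².
v = v₀ + at = 0 + (1.5)(10) = 15.0 m/s
Δx = v₀t + ½at² = 0·10 + 0.5·1.5·10² = 75.0 m

Phase 2 (constant speed): v₀ = 15.0 m/s, a = 0 m/s².
Constant speed: t = d/v = 116/15.0 = 7.73 s

Phase 3 (decelerating): v₀ = 15.0 m/s, a = -2.1 m/s².
v² = v₀² + 2aΔx = 15.0² + 2·-2.1·17 = 154 → v = 12.4 m/s
t = (v − v₀)/a = (12.4 − 15.0)/-2.1 = 1.24 s
Final speed = 12.4 m/s

12.4 m/s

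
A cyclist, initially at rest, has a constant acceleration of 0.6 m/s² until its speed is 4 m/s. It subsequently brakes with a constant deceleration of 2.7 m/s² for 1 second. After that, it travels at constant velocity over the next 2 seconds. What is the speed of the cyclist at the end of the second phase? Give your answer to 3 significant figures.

Phase 1 (accelerating): v₀ = 0 m/s, a = 0.6 m/s².
v = v₀ + at → t = (4 − 0) / 0.6 = 6.67 s
v² = v₀² + 2aΔx → Δx = (4² − 0²)/(2·0.6) = 13.3 m

Phase 2 (decelerating): v₀ = 4.00 m/s, a = -2.7 m/s².
v = v₀ + at = 4.00 + (-2.7)(1) = 1.30 m/s
Δx = v₀t + ½at² = 4.00·1 + 0.5·-2.7·1² = 2.65 m
Speed at end of phase 2 = 1.30 m/s

1.30 m/s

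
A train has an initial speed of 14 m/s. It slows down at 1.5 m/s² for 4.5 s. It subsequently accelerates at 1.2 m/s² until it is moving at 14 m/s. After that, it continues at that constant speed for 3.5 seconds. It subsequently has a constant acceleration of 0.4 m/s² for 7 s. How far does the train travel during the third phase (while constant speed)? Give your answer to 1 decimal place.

Phase 1 (decelerating): v₀ = 14.0 m/s, a = -1.5 m/s².
v = v₀ + at = 14.0 + (-1.5)(4.5) = 7.25 m/s
Δx = v₀t + ½at² = 14.0·4.5 + 0.5·-1.5·4.5² = 47.8 m

Phase 2 (accelerating): v₀ = 7.25 m/s, a = 1.2 m/s².
v = v₀ + at → t = (14 − 7.25) / 1.2 = 5.62 s
v² = v₀² + 2aΔx → Δx = (14² − 7.25²)/(2·1.2) = 59.8 m

Phase 3 (constant speed): v₀ = 14.0 m/s, a = 0 m/s².
v = v₀ + at = 14.0 + (0)(3.5) = 14.0 m/s
Δx = v₀t + ½at² = 14.0·3.5 + 0.5·0·3.5² = 49.0 m
Distance in phase 3 = 49.0 m

49.0 m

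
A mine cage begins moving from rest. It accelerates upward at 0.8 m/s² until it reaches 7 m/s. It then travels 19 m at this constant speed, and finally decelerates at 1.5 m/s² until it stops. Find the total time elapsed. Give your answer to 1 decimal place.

16.1 s

Phase 1 (accelerating): v₀ = 0 m/s, a = 0.8 m/s².
v = v₀ + at → t = (7 − 0) / 0.8 = 8.75 s
v² = v₀² + 2aΔx → Δx = (7² − 0²)/(2·0.8) = 30.6 m

Phase 2 (constant speed): v₀ = 7.00 m/s, a = 0 m/s².
Constant speed: t = d/v = 19/7.00 = 2.71 s

Phase 3 (decelerating): v₀ = 7.00 m/s, a = -1.5 m/s².
v = v₀ + at → t = (0 − 7.00) / -1.5 = 4.67 s
v² = v₀² + 2aΔx → Δx = (0² − 7.00²)/(2·-1.5) = 16.3 m
Total time = 8.75 + 2.71 + 4.67 = 16.1 s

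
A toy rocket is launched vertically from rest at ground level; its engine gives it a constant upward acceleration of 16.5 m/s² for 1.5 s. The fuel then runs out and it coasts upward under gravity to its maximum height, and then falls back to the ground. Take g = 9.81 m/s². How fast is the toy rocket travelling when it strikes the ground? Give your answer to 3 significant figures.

31.3 m/s

Phase 1 (powered ascent): v₀ = 0 m/s, a = 16.5 m/s².
v = v₀ + at = 0 + (16.5)(1.5) = 24.8 m/s
Δx = v₀t + ½at² = 0·1.5 + 0.5·16.5·1.5² = 18.6 m

Phase 2 (coasting upward): v₀ = 24.8 m/s, a = -9.81 m/s².
v = v₀ + at → t = (0 − 24.8) / -9.81 = 2.52 s
v² = v₀² + 2aΔx → Δx = (0² − 24.8²)/(2·-9.81) = 31.2 m

Phase 3 (free fall): v₀ = 0 m/s, a = -9.81 m/s².
Falls 49.8 m from rest: t = √(2·49.8/9.81) = 3.19 s; v = g·t = 31.3 m/s.
Impact speed = 31.3 m/s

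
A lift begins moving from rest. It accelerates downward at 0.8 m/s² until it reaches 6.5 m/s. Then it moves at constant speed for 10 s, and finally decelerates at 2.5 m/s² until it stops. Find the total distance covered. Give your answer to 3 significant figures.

Phase 1 (accelerating): v₀ = 0 m/s, a = 0.8 m/s².
v = v₀ + at → t = (6.5 − 0) / 0.8 = 8.12 s
v² = v₀² + 2aΔx → Δx = (6.5² − 0²)/(2·0.8) = 26.4 m

Phase 2 (constant speed): v₀ = 6.50 m/s, a = 0 m/s².
v = v₀ + at = 6.50 + (0)(10) = 6.50 m/s
Δx = v₀t + ½at² = 6.50·10 + 0.5·0·10² = 65.0 m

Phase 3 (decelerating): v₀ = 6.50 m/s, a = -2.5 m/s².
v = v₀ + at → t = (0 − 6.50) / -2.5 = 2.60 s
v² = v₀² + 2aΔx → Δx = (0² − 6.50²)/(2·-2.5) = 8.45 m
Total distance = 26.4 + 65.0 + 8.45 = 99.9 m

99.9 m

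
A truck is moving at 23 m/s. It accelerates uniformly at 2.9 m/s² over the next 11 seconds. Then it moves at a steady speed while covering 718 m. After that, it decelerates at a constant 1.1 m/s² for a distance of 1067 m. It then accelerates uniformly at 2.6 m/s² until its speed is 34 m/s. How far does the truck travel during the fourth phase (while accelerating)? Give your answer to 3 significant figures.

94.1 m

Phase 1 (accelerating): v₀ = 23.0 m/s, a = 2.9 m/s².
v = v₀ + at = 23.0 + (2.9)(11) = 54.9 m/s
Δx = v₀t + ½at² = 23.0·11 + 0.5·2.9·11² = 428 m

Phase 2 (constant speed): v₀ = 54.9 m/s, a = 0 m/s².
Constant speed: t = d/v = 718/54.9 = 13.1 s

Phase 3 (decelerating): v₀ = 54.9 m/s, a = -1.1 m/s².
v² = v₀² + 2aΔx = 54.9² + 2·-1.1·1067 = 667 → v = 25.8 m/s
t = (v − v₀)/a = (25.8 − 54.9)/-1.1 = 26.4 s

Phase 4 (accelerating): v₀ = 25.8 m/s, a = 2.6 m/s².
v = v₀ + at → t = (34 − 25.8) / 2.6 = 3.15 s
v² = v₀² + 2aΔx → Δx = (34² − 25.8²)/(2·2.6) = 94.1 m
Distance in phase 4 = 94.1 m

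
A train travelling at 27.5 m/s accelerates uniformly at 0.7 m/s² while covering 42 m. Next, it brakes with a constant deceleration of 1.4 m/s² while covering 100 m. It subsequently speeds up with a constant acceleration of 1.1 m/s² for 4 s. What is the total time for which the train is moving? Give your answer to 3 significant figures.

9.37 s

Phase 1 (accelerating): v₀ = 27.5 m/s, a = 0.7 m/s².
v² = v₀² + 2aΔx = 27.5² + 2·0.7·42 = 815 → v = 28.5 m/s
t = (v − v₀)/a = (28.5 − 27.5)/0.7 = 1.50 s

Phase 2 (decelerating): v₀ = 28.5 m/s, a = -1.4 m/s².
v² = v₀² + 2aΔx = 28.5² + 2·-1.4·100 = 535 → v = 23.1 m/s
t = (v − v₀)/a = (23.1 − 28.5)/-1.4 = 3.87 s

Phase 3 (accelerating): v₀ = 23.1 m/s, a = 1.1 m/s².
v = v₀ + at = 23.1 + (1.1)(4) = 27.5 m/s
Δx = v₀t + ½at² = 23.1·4 + 0.5·1.1·4² = 101 m
Total time = 1.50 + 3.87 + 4.00 = 9.37 s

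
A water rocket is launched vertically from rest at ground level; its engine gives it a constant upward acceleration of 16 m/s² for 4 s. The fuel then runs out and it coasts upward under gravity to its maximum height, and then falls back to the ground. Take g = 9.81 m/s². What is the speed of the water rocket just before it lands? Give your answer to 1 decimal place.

Phase 1 (powered ascent): v₀ = 0 m/s, a = 16 m/s².
v = v₀ + at = 0 + (16)(4) = 64.0 m/s
Δx = v₀t + ½at² = 0·4 + 0.5·16·4² = 128 m

Phase 2 (coasting upward): v₀ = 64.0 m/s, a = -9.81 m/s².
v = v₀ + at → t = (0 − 64.0) / -9.81 = 6.52 s
v² = v₀² + 2aΔx → Δx = (0² − 64.0²)/(2·-9.81) = 209 m

Phase 3 (free fall): v₀ = 0 m/s, a = -9.81 m/s².
Falls 337 m from rest: t = √(2·337/9.81) = 8.29 s; v = g·t = 81.3 m/s.
Impact speed = 81.3 m/s

81.3 m/s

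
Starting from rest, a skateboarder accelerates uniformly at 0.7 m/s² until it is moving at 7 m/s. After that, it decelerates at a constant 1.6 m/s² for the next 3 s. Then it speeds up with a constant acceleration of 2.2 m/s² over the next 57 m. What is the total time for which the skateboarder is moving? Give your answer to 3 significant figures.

Phase 1 (accelerating): v₀ = 0 m/s, a = 0.7 m/s².
v = v₀ + at → t = (7 − 0) / 0.7 = 10.0 s
v² = v₀² + 2aΔx → Δx = (7² − 0²)/(2·0.7) = 35.0 m

Phase 2 (decelerating): v₀ = 7.00 m/s, a = -1.6 m/s².
v = v₀ + at = 7.00 + (-1.6)(3) = 2.20 m/s
Δx = v₀t + ½at² = 7.00·3 + 0.5·-1.6·3² = 13.8 m

Phase 3 (accelerating): v₀ = 2.20 m/s, a = 2.2 m/s².
v² = v₀² + 2aΔx = 2.20² + 2·2.2·57 = 256 → v = 16.0 m/s
t = (v − v₀)/a = (16.0 − 2.20)/2.2 = 6.27 s
Total time = 10.0 + 3.00 + 6.27 = 19.3 s

19.3 s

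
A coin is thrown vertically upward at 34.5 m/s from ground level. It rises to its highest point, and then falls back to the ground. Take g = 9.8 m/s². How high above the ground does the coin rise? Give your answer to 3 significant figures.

60.7 m

Phase 1 (rising): v₀ = 34.5 m/s, a = -9.8 m/s².
v = v₀ + at → t = (0 − 34.5) / -9.8 = 3.52 s
v² = v₀² + 2aΔx → Δx = (0² − 34.5²)/(2·-9.8) = 60.7 m
Maximum height = 60.7 m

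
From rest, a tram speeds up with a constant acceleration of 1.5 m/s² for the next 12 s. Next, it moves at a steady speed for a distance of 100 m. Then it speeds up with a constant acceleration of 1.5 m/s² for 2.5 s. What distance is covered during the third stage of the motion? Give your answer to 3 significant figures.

49.7 m

Phase 1 (accelerating): v₀ = 0 m/s, a = 1.5 m/s².
v = v₀ + at = 0 + (1.5)(12) = 18.0 m/s
Δx = v₀t + ½at² = 0·12 + 0.5·1.5·12² = 108 m

Phase 2 (constant speed): v₀ = 18.0 m/s, a = 0 m/s².
Constant speed: t = d/v = 100/18.0 = 5.56 s

Phase 3 (accelerating): v₀ = 18.0 m/s, a = 1.5 m/s².
v = v₀ + at = 18.0 + (1.5)(2.5) = 21.8 m/s
Δx = v₀t + ½at² = 18.0·2.5 + 0.5·1.5·2.5² = 49.7 m
Distance in phase 3 = 49.7 m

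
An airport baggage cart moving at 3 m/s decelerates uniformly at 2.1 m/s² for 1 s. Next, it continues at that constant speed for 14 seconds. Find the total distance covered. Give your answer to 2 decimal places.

14.55 m

Phase 1 (decelerating): v₀ = 3.00 m/s, a = -2.1 m/s².
v = v₀ + at = 3.00 + (-2.1)(1) = 0.900 m/s
Δx = v₀t + ½at² = 3.00·1 + 0.5·-2.1·1² = 1.95 m

Phase 2 (constant speed): v₀ = 0.900 m/s, a = 0 m/s².
v = v₀ + at = 0.900 + (0)(14) = 0.900 m/s
Δx = v₀t + ½at² = 0.900·14 + 0.5·0·14² = 12.6 m
Total distance = 1.95 + 12.6 = 14.5 m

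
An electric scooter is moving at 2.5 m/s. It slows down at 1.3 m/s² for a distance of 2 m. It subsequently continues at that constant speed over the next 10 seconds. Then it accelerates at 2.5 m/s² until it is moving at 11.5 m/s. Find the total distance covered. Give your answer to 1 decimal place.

38.5 m

Phase 1 (decelerating): v₀ = 2.50 m/s, a = -1.3 m/s².
v² = v₀² + 2aΔx = 2.50² + 2·-1.3·2 = 1.05 → v = 1.02 m/s
t = (v − v₀)/a = (1.02 − 2.50)/-1.3 = 1.13 s

Phase 2 (constant speed): v₀ = 1.02 m/s, a = 0 m/s².
v = v₀ + at = 1.02 + (0)(10) = 1.02 m/s
Δx = v₀t + ½at² = 1.02·10 + 0.5·0·10² = 10.2 m

Phase 3 (accelerating): v₀ = 1.02 m/s, a = 2.5 m/s².
v = v₀ + at → t = (11.5 − 1.02) / 2.5 = 4.19 s
v² = v₀² + 2aΔx → Δx = (11.5² − 1.02²)/(2·2.5) = 26.2 m
Total distance = 2.00 + 10.2 + 26.2 = 38.5 m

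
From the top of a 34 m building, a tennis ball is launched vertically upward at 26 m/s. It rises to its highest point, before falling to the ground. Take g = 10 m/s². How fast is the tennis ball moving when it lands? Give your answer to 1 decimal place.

36.8 m/s

Phase 1 (rising): v₀ = 26.0 m/s, a = -10 m/s².
v = v₀ + at → t = (0 − 26.0) / -10 = 2.60 s
v² = v₀² + 2aΔx → Δx = (0² − 26.0²)/(2·-10) = 33.8 m

Phase 2 (falling): v₀ = 0 m/s, a = -10 m/s².
Falls 67.8 m from rest: t = √(2·67.8/10) = 3.68 s; v = g·t = 36.8 m/s.
Final speed = 36.8 m/s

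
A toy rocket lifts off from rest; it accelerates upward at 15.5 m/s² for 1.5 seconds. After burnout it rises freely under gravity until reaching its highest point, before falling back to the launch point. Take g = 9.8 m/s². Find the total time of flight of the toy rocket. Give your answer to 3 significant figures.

6.90 s

Phase 1 (powered ascent): v₀ = 0 m/s, a = 15.5 m/s².
v = v₀ + at = 0 + (15.5)(1.5) = 23.2 m/s
Δx = v₀t + ½at² = 0·1.5 + 0.5·15.5·1.5² = 17.4 m

Phase 2 (coasting upward): v₀ = 23.2 m/s, a = -9.8 m/s².
v = v₀ + at → t = (0 − 23.2) / -9.8 = 2.37 s
v² = v₀² + 2aΔx → Δx = (0² − 23.2²)/(2·-9.8) = 27.6 m

Phase 3 (free fall): v₀ = 0 m/s, a = -9.8 m/s².
Falls 45.0 m from rest: t = √(2·45.0/9.8) = 3.03 s; v = g·t = 29.7 m/s.
Total time = 1.50 + 2.37 + 3.03 = 6.90 s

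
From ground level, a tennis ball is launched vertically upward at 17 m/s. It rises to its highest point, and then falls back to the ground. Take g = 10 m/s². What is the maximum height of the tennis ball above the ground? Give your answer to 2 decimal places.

14.45 m

Phase 1 (rising): v₀ = 17.0 m/s, a = -10 m/s².
v = v₀ + at → t = (0 − 17.0) / -10 = 1.70 s
v² = v₀² + 2aΔx → Δx = (0² − 17.0²)/(2·-10) = 14.4 m
Maximum height = 14.4 m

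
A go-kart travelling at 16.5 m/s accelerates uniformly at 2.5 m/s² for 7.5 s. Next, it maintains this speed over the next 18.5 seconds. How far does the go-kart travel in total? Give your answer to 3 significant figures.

Phase 1 (accelerating): v₀ = 16.5 m/s, a = 2.5 m/s².
v = v₀ + at = 16.5 + (2.5)(7.5) = 35.2 m/s
Δx = v₀t + ½at² = 16.5·7.5 + 0.5·2.5·7.5² = 194 m

Phase 2 (constant speed): v₀ = 35.2 m/s, a = 0 m/s².
v = v₀ + at = 35.2 + (0)(18.5) = 35.2 m/s
Δx = v₀t + ½at² = 35.2·18.5 + 0.5·0·18.5² = 652 m
Total distance = 194 + 652 = 846 m

846 m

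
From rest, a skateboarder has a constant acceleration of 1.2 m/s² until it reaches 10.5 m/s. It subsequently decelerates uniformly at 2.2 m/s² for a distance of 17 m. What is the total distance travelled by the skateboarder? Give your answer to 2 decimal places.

Phase 1 (accelerating): v₀ = 0 m/s, a = 1.2 m/s².
v = v₀ + at → t = (10.5 − 0) / 1.2 = 8.75 s
v² = v₀² + 2aΔx → Δx = (10.5² − 0²)/(2·1.2) = 45.9 m

Phase 2 (decelerating): v₀ = 10.5 m/s, a = -2.2 m/s².
v² = v₀² + 2aΔx = 10.5² + 2·-2.2·17 = 35.4 → v = 5.95 m/s
t = (v − v₀)/a = (5.95 − 10.5)/-2.2 = 2.07 s
Total distance = 45.9 + 17.0 = 62.9 m

62.94 m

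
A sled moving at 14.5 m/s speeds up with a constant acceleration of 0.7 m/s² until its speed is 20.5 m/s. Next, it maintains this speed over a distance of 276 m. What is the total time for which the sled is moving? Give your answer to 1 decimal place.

Phase 1 (accelerating): v₀ = 14.5 m/s, a = 0.7 m/s².
v = v₀ + at → t = (20.5 − 14.5) / 0.7 = 8.57 s
v² = v₀² + 2aΔx → Δx = (20.5² − 14.5²)/(2·0.7) = 150 m

Phase 2 (constant speed): v₀ = 20.5 m/s, a = 0 m/s².
Constant speed: t = d/v = 276/20.5 = 13.5 s
Total time = 8.57 + 13.5 = 22.0 s

22.0 s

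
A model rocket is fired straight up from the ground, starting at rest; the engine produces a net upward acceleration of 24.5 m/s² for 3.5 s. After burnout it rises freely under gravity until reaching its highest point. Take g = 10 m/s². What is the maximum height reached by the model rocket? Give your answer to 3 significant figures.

518 m

Phase 1 (powered ascent): v₀ = 0 m/s, a = 24.5 m/s².
v = v₀ + at = 0 + (24.5)(3.5) = 85.8 m/s
Δx = v₀t + ½at² = 0·3.5 + 0.5·24.5·3.5² = 150 m

Phase 2 (coasting upward): v₀ = 85.8 m/s, a = -10 m/s².
v = v₀ + at → t = (0 − 85.8) / -10 = 8.57 s
v² = v₀² + 2aΔx → Δx = (0² − 85.8²)/(2·-10) = 368 m
Maximum height = 150 + 368 = 518 m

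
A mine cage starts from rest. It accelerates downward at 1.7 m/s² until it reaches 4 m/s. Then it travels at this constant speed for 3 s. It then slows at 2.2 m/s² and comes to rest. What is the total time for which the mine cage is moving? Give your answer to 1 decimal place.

Phase 1 (accelerating): v₀ = 0 m/s, a = 1.7 m/s².
v = v₀ + at → t = (4 − 0) / 1.7 = 2.35 s
v² = v₀² + 2aΔx → Δx = (4² − 0²)/(2·1.7) = 4.71 m

Phase 2 (constant speed): v₀ = 4.00 m/s, a = 0 m/s².
v = v₀ + at = 4.00 + (0)(3) = 4.00 m/s
Δx = v₀t + ½at² = 4.00·3 + 0.5·0·3² = 12.0 m

Phase 3 (decelerating): v₀ = 4.00 m/s, a = -2.2 m/s².
v = v₀ + at → t = (0 − 4.00) / -2.2 = 1.82 s
v² = v₀² + 2aΔx → Δx = (0² − 4.00²)/(2·-2.2) = 3.64 m
Total time = 2.35 + 3.00 + 1.82 = 7.17 s

7.2 s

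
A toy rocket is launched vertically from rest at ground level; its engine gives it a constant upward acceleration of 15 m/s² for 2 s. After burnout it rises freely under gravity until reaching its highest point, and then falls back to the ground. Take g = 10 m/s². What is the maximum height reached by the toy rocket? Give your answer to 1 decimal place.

Phase 1 (powered ascent): v₀ = 0 m/s, a = 15 m/s².
v = v₀ + at = 0 + (15)(2) = 30.0 m/s
Δx = v₀t + ½at² = 0·2 + 0.5·15·2² = 30.0 m

Phase 2 (coasting upward): v₀ = 30.0 m/s, a = -10 m/s².
v = v₀ + at → t = (0 − 30.0) / -10 = 3.00 s
v² = v₀² + 2aΔx → Δx = (0² − 30.0²)/(2·-10) = 45.0 m
Maximum height = 30.0 + 45.0 = 75.0 m

75.0 m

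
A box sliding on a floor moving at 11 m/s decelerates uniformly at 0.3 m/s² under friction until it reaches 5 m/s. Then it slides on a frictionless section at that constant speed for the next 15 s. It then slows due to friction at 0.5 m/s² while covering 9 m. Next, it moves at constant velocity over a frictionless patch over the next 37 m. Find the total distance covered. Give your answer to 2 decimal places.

Phase 1 (decelerating): v₀ = 11.0 m/s, a = -0.3 m/s².
v = v₀ + at → t = (5 − 11.0) / -0.3 = 20.0 s
v² = v₀² + 2aΔx → Δx = (5² − 11.0²)/(2·-0.3) = 160 m

Phase 2 (constant speed): v₀ = 5.00 m/s, a = 0 m/s².
v = v₀ + at = 5.00 + (0)(15) = 5.00 m/s
Δx = v₀t + ½at² = 5.00·15 + 0.5·0·15² = 75.0 m

Phase 3 (decelerating): v₀ = 5.00 m/s, a = -0.5 m/s².
v² = v₀² + 2aΔx = 5.00² + 2·-0.5·9 = 16.0 → v = 4.00 m/s
t = (v − v₀)/a = (4.00 − 5.00)/-0.5 = 2.00 s

Phase 4 (constant speed): v₀ = 4.00 m/s, a = 0 m/s².
Constant speed: t = d/v = 37/4.00 = 9.25 s
Total distance = 160 + 75.0 + 9.00 + 37.0 = 281 m

281.00 m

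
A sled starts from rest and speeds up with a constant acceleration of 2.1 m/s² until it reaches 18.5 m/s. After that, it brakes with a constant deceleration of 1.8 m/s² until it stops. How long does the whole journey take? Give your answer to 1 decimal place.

19.1 s

Phase 1 (accelerating): v₀ = 0 m/s, a = 2.1 m/s².
v = v₀ + at → t = (18.5 − 0) / 2.1 = 8.81 s
v² = v₀² + 2aΔx → Δx = (18.5² − 0²)/(2·2.1) = 81.5 m

Phase 2 (decelerating): v₀ = 18.5 m/s, a = -1.8 m/s².
v = v₀ + at → t = (0 − 18.5) / -1.8 = 10.3 s
v² = v₀² + 2aΔx → Δx = (0² − 18.5²)/(2·-1.8) = 95.1 m
Total time = 8.81 + 10.3 = 19.1 s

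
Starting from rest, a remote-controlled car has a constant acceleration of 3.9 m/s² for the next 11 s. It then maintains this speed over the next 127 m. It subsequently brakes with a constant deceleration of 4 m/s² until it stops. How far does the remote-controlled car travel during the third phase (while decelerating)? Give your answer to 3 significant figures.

Phase 1 (accelerating): v₀ = 0 m/s, a = 3.9 m/s².
v = v₀ + at = 0 + (3.9)(11) = 42.9 m/s
Δx = v₀t + ½at² = 0·11 + 0.5·3.9·11² = 236 m

Phase 2 (constant speed): v₀ = 42.9 m/s, a = 0 m/s².
Constant speed: t = d/v = 127/42.9 = 2.96 s

Phase 3 (decelerating): v₀ = 42.9 m/s, a = -4 m/s².
v = v₀ + at → t = (0 − 42.9) / -4 = 10.7 s
v² = v₀² + 2aΔx → Δx = (0² − 42.9²)/(2·-4) = 230 m
Distance in phase 3 = 230 m

230 m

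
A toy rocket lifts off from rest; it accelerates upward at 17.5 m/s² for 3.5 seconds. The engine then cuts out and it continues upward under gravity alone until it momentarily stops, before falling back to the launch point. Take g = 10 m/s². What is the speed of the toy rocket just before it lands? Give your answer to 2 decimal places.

Phase 1 (powered ascent): v₀ = 0 m/s, a = 17.5 m/s².
v = v₀ + at = 0 + (17.5)(3.5) = 61.2 m/s
Δx = v₀t + ½at² = 0·3.5 + 0.5·17.5·3.5² = 107 m

Phase 2 (coasting upward): v₀ = 61.2 m/s, a = -10 m/s².
v = v₀ + at → t = (0 − 61.2) / -10 = 6.12 s
v² = v₀² + 2aΔx → Δx = (0² − 61.2²)/(2·-10) = 188 m

Phase 3 (free fall): v₀ = 0 m/s, a = -10 m/s².
Falls 295 m from rest: t = √(2·295/10) = 7.68 s; v = g·t = 76.8 m/s.
Impact speed = 76.8 m/s

76.78 m/s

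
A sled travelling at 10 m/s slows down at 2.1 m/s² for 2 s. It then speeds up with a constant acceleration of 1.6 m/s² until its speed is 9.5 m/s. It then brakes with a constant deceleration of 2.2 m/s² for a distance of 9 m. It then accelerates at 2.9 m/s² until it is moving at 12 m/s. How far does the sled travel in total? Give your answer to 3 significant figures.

58.6 m

Phase 1 (decelerating): v₀ = 10.0 m/s, a = -2.1 m/s².
v = v₀ + at = 10.0 + (-2.1)(2) = 5.80 m/s
Δx = v₀t + ½at² = 10.0·2 + 0.5·-2.1·2² = 15.8 m

Phase 2 (accelerating): v₀ = 5.80 m/s, a = 1.6 m/s².
v = v₀ + at → t = (9.5 − 5.80) / 1.6 = 2.31 s
v² = v₀² + 2aΔx → Δx = (9.5² − 5.80²)/(2·1.6) = 17.7 m

Phase 3 (decelerating): v₀ = 9.50 m/s, a = -2.2 m/s².
v² = v₀² + 2aΔx = 9.50² + 2·-2.2·9 = 50.6 → v = 7.12 m/s
t = (v − v₀)/a = (7.12 − 9.50)/-2.2 = 1.08 s

Phase 4 (accelerating): v₀ = 7.12 m/s, a = 2.9 m/s².
v = v₀ + at → t = (12 − 7.12) / 2.9 = 1.68 s
v² = v₀² + 2aΔx → Δx = (12² − 7.12²)/(2·2.9) = 16.1 m
Total distance = 15.8 + 17.7 + 9.00 + 16.1 = 58.6 m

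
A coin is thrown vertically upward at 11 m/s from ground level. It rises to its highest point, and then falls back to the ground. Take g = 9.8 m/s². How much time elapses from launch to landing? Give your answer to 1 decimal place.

Phase 1 (rising): v₀ = 11.0 m/s, a = -9.8 m/s².
v = v₀ + at → t = (0 − 11.0) / -9.8 = 1.12 s
v² = v₀² + 2aΔx → Δx = (0² − 11.0²)/(2·-9.8) = 6.17 m

Phase 2 (falling): v₀ = 0 m/s, a = -9.8 m/s².
Falls 6.17 m from rest: t = √(2·6.17/9.8) = 1.12 s; v = g·t = 11.0 m/s.
Total time = 1.12 + 1.12 = 2.24 s

2.2 s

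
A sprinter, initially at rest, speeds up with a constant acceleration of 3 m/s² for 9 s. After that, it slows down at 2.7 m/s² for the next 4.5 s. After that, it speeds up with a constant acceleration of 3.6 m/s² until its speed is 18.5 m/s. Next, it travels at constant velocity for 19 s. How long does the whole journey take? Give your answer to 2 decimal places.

33.51 s

Phase 1 (accelerating): v₀ = 0 m/s, a = 3 m/s².
v = v₀ + at = 0 + (3)(9) = 27.0 m/s
Δx = v₀t + ½at² = 0·9 + 0.5·3·9² = 122 m

Phase 2 (decelerating): v₀ = 27.0 m/s, a = -2.7 m/s².
v = v₀ + at = 27.0 + (-2.7)(4.5) = 14.8 m/s
Δx = v₀t + ½at² = 27.0·4.5 + 0.5·-2.7·4.5² = 94.2 m

Phase 3 (accelerating): v₀ = 14.8 m/s, a = 3.6 m/s².
v = v₀ + at → t = (18.5 − 14.8) / 3.6 = 1.01 s
v² = v₀² + 2aΔx → Δx = (18.5² − 14.8²)/(2·3.6) = 16.9 m

Phase 4 (constant speed): v₀ = 18.5 m/s, a = 0 m/s².
v = v₀ + at = 18.5 + (0)(19) = 18.5 m/s
Δx = v₀t + ½at² = 18.5·19 + 0.5·0·19² = 352 m
Total time = 9.00 + 4.50 + 1.01 + 19.0 = 33.5 s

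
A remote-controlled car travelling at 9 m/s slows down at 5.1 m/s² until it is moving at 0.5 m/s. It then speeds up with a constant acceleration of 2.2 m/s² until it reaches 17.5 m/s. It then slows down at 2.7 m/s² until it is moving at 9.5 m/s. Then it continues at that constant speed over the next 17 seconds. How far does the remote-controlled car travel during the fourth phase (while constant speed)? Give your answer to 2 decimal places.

161.50 m

Phase 1 (decelerating): v₀ = 9.00 m/s, a = -5.1 m/s².
v = v₀ + at → t = (0.5 − 9.00) / -5.1 = 1.67 s
v² = v₀² + 2aΔx → Δx = (0.5² − 9.00²)/(2·-5.1) = 7.92 m

Phase 2 (accelerating): v₀ = 0.500 m/s, a = 2.2 m/s².
v = v₀ + at → t = (17.5 − 0.500) / 2.2 = 7.73 s
v² = v₀² + 2aΔx → Δx = (17.5² − 0.500²)/(2·2.2) = 69.5 m

Phase 3 (decelerating): v₀ = 17.5 m/s, a = -2.7 m/s².
v = v₀ + at → t = (9.5 − 17.5) / -2.7 = 2.96 s
v² = v₀² + 2aΔx → Δx = (9.5² − 17.5²)/(2·-2.7) = 40.0 m

Phase 4 (constant speed): v₀ = 9.50 m/s, a = 0 m/s².
v = v₀ + at = 9.50 + (0)(17) = 9.50 m/s
Δx = v₀t + ½at² = 9.50·17 + 0.5·0·17² = 162 m
Distance in phase 4 = 162 m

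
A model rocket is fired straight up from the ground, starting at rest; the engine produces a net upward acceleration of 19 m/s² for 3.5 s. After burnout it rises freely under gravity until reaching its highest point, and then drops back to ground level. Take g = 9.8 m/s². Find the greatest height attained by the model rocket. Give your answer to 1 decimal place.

Phase 1 (powered ascent): v₀ = 0 m/s, a = 19 m/s².
v = v₀ + at = 0 + (19)(3.5) = 66.5 m/s
Δx = v₀t + ½at² = 0·3.5 + 0.5·19·3.5² = 116 m

Phase 2 (coasting upward): v₀ = 66.5 m/s, a = -9.8 m/s².
v = v₀ + at → t = (0 − 66.5) / -9.8 = 6.79 s
v² = v₀² + 2aΔx → Δx = (0² − 66.5²)/(2·-9.8) = 226 m
Maximum height = 116 + 226 = 342 m

342.0 m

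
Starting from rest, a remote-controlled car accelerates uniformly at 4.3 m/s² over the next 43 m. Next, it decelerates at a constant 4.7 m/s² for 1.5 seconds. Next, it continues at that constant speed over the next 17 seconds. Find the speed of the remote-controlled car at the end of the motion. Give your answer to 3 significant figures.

12.2 m/s

Phase 1 (accelerating): v₀ = 0 m/s, a = 4.3 m/s².
v² = v₀² + 2aΔx = 0² + 2·4.3·43 = 370 → v = 19.2 m/s
t = (v − v₀)/a = (19.2 − 0)/4.3 = 4.47 s

Phase 2 (decelerating): v₀ = 19.2 m/s, a = -4.7 m/s².
v = v₀ + at = 19.2 + (-4.7)(1.5) = 12.2 m/s
Δx = v₀t + ½at² = 19.2·1.5 + 0.5·-4.7·1.5² = 23.6 m

Phase 3 (constant speed): v₀ = 12.2 m/s, a = 0 m/s².
v = v₀ + at = 12.2 + (0)(17) = 12.2 m/s
Δx = v₀t + ½at² = 12.2·17 + 0.5·0·17² = 207 m
Final speed = 12.2 m/s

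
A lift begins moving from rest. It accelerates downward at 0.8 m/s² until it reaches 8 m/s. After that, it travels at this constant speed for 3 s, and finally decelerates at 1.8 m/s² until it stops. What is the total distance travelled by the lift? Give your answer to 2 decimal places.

Phase 1 (accelerating): v₀ = 0 m/s, a = 0.8 m/s².
v = v₀ + at → t = (8 − 0) / 0.8 = 10.0 s
v² = v₀² + 2aΔx → Δx = (8² − 0²)/(2·0.8) = 40.0 m

Phase 2 (constant speed): v₀ = 8.00 m/s, a = 0 m/s².
v = v₀ + at = 8.00 + (0)(3) = 8.00 m/s
Δx = v₀t + ½at² = 8.00·3 + 0.5·0·3² = 24.0 m

Phase 3 (decelerating): v₀ = 8.00 m/s, a = -1.8 m/s².
v = v₀ + at → t = (0 − 8.00) / -1.8 = 4.44 s
v² = v₀² + 2aΔx → Δx = (0² − 8.00²)/(2·-1.8) = 17.8 m
Total distance = 40.0 + 24.0 + 17.8 = 81.8 m

81.78 m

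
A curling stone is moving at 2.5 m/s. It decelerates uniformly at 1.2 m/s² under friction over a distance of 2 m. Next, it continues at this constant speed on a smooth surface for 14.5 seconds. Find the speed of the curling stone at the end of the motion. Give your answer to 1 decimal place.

1.2 m/s

Phase 1 (decelerating): v₀ = 2.50 m/s, a = -1.2 m/s².
v² = v₀² + 2aΔx = 2.50² + 2·-1.2·2 = 1.45 → v = 1.20 m/s
t = (v − v₀)/a = (1.20 − 2.50)/-1.2 = 1.08 s

Phase 2 (constant speed): v₀ = 1.20 m/s, a = 0 m/s².
v = v₀ + at = 1.20 + (0)(14.5) = 1.20 m/s
Δx = v₀t + ½at² = 1.20·14.5 + 0.5·0·14.5² = 17.5 m
Final speed = 1.20 m/s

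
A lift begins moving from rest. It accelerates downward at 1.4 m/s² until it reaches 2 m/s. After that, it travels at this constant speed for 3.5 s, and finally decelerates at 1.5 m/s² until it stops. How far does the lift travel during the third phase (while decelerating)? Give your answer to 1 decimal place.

Phase 1 (accelerating): v₀ = 0 m/s, a = 1.4 m/s².
v = v₀ + at → t = (2 − 0) / 1.4 = 1.43 s
v² = v₀² + 2aΔx → Δx = (2² − 0²)/(2·1.4) = 1.43 m

Phase 2 (constant speed): v₀ = 2.00 m/s, a = 0 m/s².
v = v₀ + at = 2.00 + (0)(3.5) = 2.00 m/s
Δx = v₀t + ½at² = 2.00·3.5 + 0.5·0·3.5² = 7.00 m

Phase 3 (decelerating): v₀ = 2.00 m/s, a = -1.5 m/s².
v = v₀ + at → t = (0 − 2.00) / -1.5 = 1.33 s
v² = v₀² + 2aΔx → Δx = (0² − 2.00²)/(2·-1.5) = 1.33 m
Distance in phase 3 = 1.33 m

1.3 m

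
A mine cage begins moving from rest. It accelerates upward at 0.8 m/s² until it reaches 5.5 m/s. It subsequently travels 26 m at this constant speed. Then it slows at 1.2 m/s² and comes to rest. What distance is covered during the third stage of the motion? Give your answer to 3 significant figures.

Phase 1 (accelerating): v₀ = 0 m/s, a = 0.8 m/s².
v = v₀ + at → t = (5.5 − 0) / 0.8 = 6.88 s
v² = v₀² + 2aΔx → Δx = (5.5² − 0²)/(2·0.8) = 18.9 m

Phase 2 (constant speed): v₀ = 5.50 m/s, a = 0 m/s².
Constant speed: t = d/v = 26/5.50 = 4.73 s

Phase 3 (decelerating): v₀ = 5.50 m/s, a = -1.2 m/s².
v = v₀ + at → t = (0 − 5.50) / -1.2 = 4.58 s
v² = v₀² + 2aΔx → Δx = (0² − 5.50²)/(2·-1.2) = 12.6 m
Distance in phase 3 = 12.6 m

12.6 m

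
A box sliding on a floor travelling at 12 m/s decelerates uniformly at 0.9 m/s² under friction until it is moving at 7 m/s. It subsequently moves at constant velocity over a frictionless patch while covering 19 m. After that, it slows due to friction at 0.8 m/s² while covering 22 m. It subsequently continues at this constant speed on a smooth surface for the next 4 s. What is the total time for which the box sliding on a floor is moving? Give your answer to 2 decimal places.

16.38 s

Phase 1 (decelerating): v₀ = 12.0 m/s, a = -0.9 m/s².
v = v₀ + at → t = (7 − 12.0) / -0.9 = 5.56 s
v² = v₀² + 2aΔx → Δx = (7² − 12.0²)/(2·-0.9) = 52.8 m

Phase 2 (constant speed): v₀ = 7.00 m/s, a = 0 m/s².
Constant speed: t = d/v = 19/7.00 = 2.71 s

Phase 3 (decelerating): v₀ = 7.00 m/s, a = -0.8 m/s².
v² = v₀² + 2aΔx = 7.00² + 2·-0.8·22 = 13.8 → v = 3.71 m/s
t = (v − v₀)/a = (3.71 − 7.00)/-0.8 = 4.11 s

Phase 4 (constant speed): v₀ = 3.71 m/s, a = 0 m/s².
v = v₀ + at = 3.71 + (0)(4) = 3.71 m/s
Δx = v₀t + ½at² = 3.71·4 + 0.5·0·4² = 14.9 m
Total time = 5.56 + 2.71 + 4.11 + 4.00 = 16.4 s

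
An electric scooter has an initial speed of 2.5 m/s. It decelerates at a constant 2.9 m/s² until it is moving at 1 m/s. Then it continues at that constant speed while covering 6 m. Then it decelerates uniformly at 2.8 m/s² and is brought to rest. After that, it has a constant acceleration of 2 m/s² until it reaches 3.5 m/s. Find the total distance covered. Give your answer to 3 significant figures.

10.1 m

Phase 1 (decelerating): v₀ = 2.50 m/s, a = -2.9 m/s².
v = v₀ + at → t = (1 − 2.50) / -2.9 = 0.517 s
v² = v₀² + 2aΔx → Δx = (1² − 2.50²)/(2·-2.9) = 0.905 m

Phase 2 (constant speed): v₀ = 1.00 m/s, a = 0 m/s².
Constant speed: t = d/v = 6/1.00 = 6.00 s

Phase 3 (decelerating): v₀ = 1.00 m/s, a = -2.8 m/s².
v = v₀ + at → t = (0 − 1.00) / -2.8 = 0.357 s
v² = v₀² + 2aΔx → Δx = (0² − 1.00²)/(2·-2.8) = 0.179 m

Phase 4 (accelerating): v₀ = 0 m/s, a = 2 m/s².
v = v₀ + at → t = (3.5 − 0) / 2 = 1.75 s
v² = v₀² + 2aΔx → Δx = (3.5² − 0²)/(2·2) = 3.06 m
Total distance = 0.905 + 6.00 + 0.179 + 3.06 = 10.1 m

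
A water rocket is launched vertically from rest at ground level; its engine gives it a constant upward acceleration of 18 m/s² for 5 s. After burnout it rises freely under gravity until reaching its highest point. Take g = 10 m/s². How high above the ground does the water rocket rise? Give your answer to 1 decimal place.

630.0 m

Phase 1 (powered ascent): v₀ = 0 m/s, a = 18 m/s².
v = v₀ + at = 0 + (18)(5) = 90.0 m/s
Δx = v₀t + ½at² = 0·5 + 0.5·18·5² = 225 m

Phase 2 (coasting upward): v₀ = 90.0 m/s, a = -10 m/s².
v = v₀ + at → t = (0 − 90.0) / -10 = 9.00 s
v² = v₀² + 2aΔx → Δx = (0² − 90.0²)/(2·-10) = 405 m
Maximum height = 225 + 405 = 630 m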